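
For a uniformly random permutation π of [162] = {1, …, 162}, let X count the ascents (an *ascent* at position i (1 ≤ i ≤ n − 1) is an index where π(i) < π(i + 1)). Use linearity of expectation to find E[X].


Write X = Σ X_I over i = 1, …, 161, with X_I the indicator of one ascent.
There are 161 indicators.
For each fixed i, the pair (π(i), π(i+1)) is a uniformly random ordered pair of distinct values from {1, …, 162}; by symmetry P[π(i) < π(i+1)] = 1/2.
By linearity: E[X] = 161 · (1/2) = (162 − 1) · (1/2) = 161/2 ≈ 80.5000.

E[X] = 161/2 = 80.5000.


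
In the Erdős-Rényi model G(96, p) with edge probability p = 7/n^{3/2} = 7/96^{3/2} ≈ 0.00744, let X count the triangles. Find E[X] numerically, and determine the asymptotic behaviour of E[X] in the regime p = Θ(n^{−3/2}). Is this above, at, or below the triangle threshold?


Number of potential triangles: C(96, 3) = 142880.
Each occurs with probability p³ ≈ (0.00744)³ ≈ 4.12167e-07.
By linearity: E[X] = C(96, 3)·p³ ≈ 142880 · 4.12167e-07 ≈ 0.059.
Since α = 3/2 > 1, p = c/n^{3/2} = o(1/n) is below the triangle threshold p ~ 1/n. Asymptotically E[X] ~ (c³/6)·n^{3(1−α)} = (7³/6)·n^{-1.5} → 0, so by Markov's inequality G has no triangles w.h.p.

E[X] ≈ 0.059; in regime p = Θ(1/n^{3/2}) E[X] tends to 0 (below the triangle threshold p ~ 1/n).


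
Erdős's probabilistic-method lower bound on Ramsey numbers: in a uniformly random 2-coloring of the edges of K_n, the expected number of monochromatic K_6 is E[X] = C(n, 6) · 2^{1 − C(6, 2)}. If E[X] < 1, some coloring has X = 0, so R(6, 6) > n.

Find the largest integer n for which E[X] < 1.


We need C(n, 6) · 2^{1 − 15} < 1, i.e. C(n, 6) < 2^{15 − 1} = 16384.
Check values of n near the boundary:
  n = 15: C(15, 6) = 5005; 5005 < 16384? YES
  n = 16: C(16, 6) = 8008; 8008 < 16384? YES
  n = 17: C(17, 6) = 12376; 12376 < 16384? YES
  n = 18: C(18, 6) = 18564; 18564 < 16384? NO
  n = 19: C(19, 6) = 27132; 27132 < 16384? NO
  n = 20: C(20, 6) = 38760; 38760 < 16384? NO
The largest n with C(n, 6) < 16384 is n = 17 (where E[X] = 1547/2048 ≈ 0.75537). Hence R(6, 6) > 17, i.e. R(6, 6) ≥ 18.

Largest n = 17; hence R(6, 6) > 17.


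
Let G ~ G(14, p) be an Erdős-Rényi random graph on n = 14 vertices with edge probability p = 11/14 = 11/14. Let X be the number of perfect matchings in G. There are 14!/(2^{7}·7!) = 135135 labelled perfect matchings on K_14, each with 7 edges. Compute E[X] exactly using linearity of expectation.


K_14 has 14!/(2^{7}·7!) = 135135 labelled perfect matchings.
For each such perfect matching H, let X_H = 1 if all 7 edges of H are present in G. Then P[X_H = 1] = p^{7} = (11/14)^{7} = 19487171/105413504.
By linearity: E[X] = Σ_H E[X_H] = 135135 · p^{7} = 135135 · 19487171/105413504 = 376199836155/15059072.
Numerically: E[X] ≈ 2.498e+04.

E[X] = 135135 · (11/14)^{7} = 376199836155/15059072 ≈ 2.498e+04.


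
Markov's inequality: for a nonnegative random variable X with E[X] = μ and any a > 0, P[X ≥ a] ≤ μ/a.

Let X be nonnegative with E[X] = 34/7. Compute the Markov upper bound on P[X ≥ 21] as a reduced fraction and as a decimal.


μ = E[X] = 34/7, a = 21.
Markov: P[X ≥ 21] ≤ μ/a = (34/7)/21 = 34/147.
Numerically: ≈ 0.2313.
(Since a = 21 > μ = 4.8571, the bound 34/147 is < 1 and informative.)

P[X ≥ 21] ≤ 34/147 ≈ 0.2313.


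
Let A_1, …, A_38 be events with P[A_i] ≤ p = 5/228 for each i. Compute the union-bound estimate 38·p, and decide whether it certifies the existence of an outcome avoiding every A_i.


Union bound: P[∪_{i=1}^{38} A_i] ≤ Σ_i P[A_i] ≤ 38·p = 38·(5/228) = 5/6.
Numerically: 5/6 ≈ 0.833333.
Is 5/6 < 1? YES.
Since P[∪ A_i] ≤ 5/6 < 1, the complement has P[∩ A_i^c] ≥ 1 − 5/6 = 1/6 > 0, so some outcome avoids every A_i.

38·p = 5/6 ≈ 0.833333; existence CERTIFIED by the union bound.


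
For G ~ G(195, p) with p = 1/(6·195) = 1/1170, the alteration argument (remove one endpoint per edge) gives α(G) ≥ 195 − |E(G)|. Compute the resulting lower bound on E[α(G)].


E[|E(G)|] = C(195, 2)·p = 18915 · (1/1170) = 97/6.
E[α(G)] ≥ n − E[|E(G)|] = 195 − 97/6 = 1073/6.
Numerically: ≈ 178.833.
(This is only a lower bound; the true E[α(G)] may be larger.)

E[α(G)] ≥ 1073/6 ≈ 178.833.


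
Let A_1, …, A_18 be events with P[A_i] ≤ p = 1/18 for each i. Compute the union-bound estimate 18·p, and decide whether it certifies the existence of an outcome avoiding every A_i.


Union bound: P[∪_{i=1}^{18} A_i] ≤ Σ_i P[A_i] ≤ 18·p = 18·(1/18) = 1.
Numerically: 1 ≈ 1.00000.
Is 1 < 1? NO.
Since the bound 1 is ≥ 1, the union bound is uninformative here; it does NOT by itself certify existence.

18·p = 1 ≈ 1.00000; existence NOT certified by the union bound.


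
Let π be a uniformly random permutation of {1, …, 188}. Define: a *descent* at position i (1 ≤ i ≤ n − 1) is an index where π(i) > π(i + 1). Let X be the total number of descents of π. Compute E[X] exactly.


Write X = Σ X_I over i = 1, …, 187, with X_I the indicator of one descent.
There are 187 indicators.
For each fixed i, the pair (π(i), π(i+1)) is a uniformly random ordered pair of distinct values from {1, …, 188}; by symmetry P[π(i) > π(i+1)] = 1/2.
By linearity: E[X] = 187 · (1/2) = (188 − 1) · (1/2) = 187/2 ≈ 93.50000.

E[X] = 187/2 = 93.50000.


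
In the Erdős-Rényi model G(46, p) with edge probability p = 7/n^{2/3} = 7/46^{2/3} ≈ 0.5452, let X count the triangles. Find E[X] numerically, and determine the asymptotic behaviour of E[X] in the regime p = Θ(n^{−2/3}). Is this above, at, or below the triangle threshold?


Number of potential triangles: C(46, 3) = 15180.
Each occurs with probability p³ ≈ (0.5452)³ ≈ 1.620983e-01.
By linearity: E[X] = C(46, 3)·p³ ≈ 15180 · 1.620983e-01 ≈ 2460.6522.
Since α = 2/3 < 1, p = c/n^{2/3} ≫ 1/n is above the triangle threshold p ~ 1/n. Asymptotically E[X] ~ (c³/6)·n^{3(1−α)} = (7³/6)·n^{1} → ∞; triangles are abundant w.h.p.

E[X] ≈ 2460.6522; in regime p = Θ(1/n^{2/3}) E[X] diverges (above the triangle threshold p ~ 1/n).


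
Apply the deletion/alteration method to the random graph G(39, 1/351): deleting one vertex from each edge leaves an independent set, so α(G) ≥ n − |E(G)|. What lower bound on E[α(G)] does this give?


E[|E(G)|] = C(39, 2)·p = 741 · (1/351) = 19/9.
E[α(G)] ≥ n − E[|E(G)|] = 39 − 19/9 = 332/9.
Numerically: ≈ 36.88889.
(This is only a lower bound; the true E[α(G)] may be larger.)

E[α(G)] ≥ 332/9 ≈ 36.88889.


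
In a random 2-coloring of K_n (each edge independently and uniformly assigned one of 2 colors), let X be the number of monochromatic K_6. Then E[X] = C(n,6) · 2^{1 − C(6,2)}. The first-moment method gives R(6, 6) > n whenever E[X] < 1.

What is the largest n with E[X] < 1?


We need C(n, 6) · 2^{1 − 15} < 1, i.e. C(n, 6) < 2^{15 − 1} = 16384.
Check values of n near the boundary:
  n = 11: C(11, 6) = 462; 462 < 16384? YES
  n = 12: C(12, 6) = 924; 924 < 16384? YES
  n = 13: C(13, 6) = 1716; 1716 < 16384? YES
  n = 14: C(14, 6) = 3003; 3003 < 16384? YES
  n = 15: C(15, 6) = 5005; 5005 < 16384? YES
  n = 16: C(16, 6) = 8008; 8008 < 16384? YES
  n = 17: C(17, 6) = 12376; 12376 < 16384? YES
  n = 18: C(18, 6) = 18564; 18564 < 16384? NO
  n = 19: C(19, 6) = 27132; 27132 < 16384? NO
The largest n with C(n, 6) < 16384 is n = 17 (where E[X] = 1547/2048 ≈ 0.75537). Hence R(6, 6) > 17, i.e. R(6, 6) ≥ 18.

Largest n = 17; hence R(6, 6) > 17.


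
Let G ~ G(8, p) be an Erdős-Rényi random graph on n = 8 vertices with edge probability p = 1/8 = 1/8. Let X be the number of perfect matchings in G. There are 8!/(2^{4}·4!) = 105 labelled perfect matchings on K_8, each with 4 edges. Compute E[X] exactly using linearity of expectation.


K_8 has 8!/(2^{4}·4!) = 105 labelled perfect matchings.
For each such perfect matching H, let X_H = 1 if all 4 edges of H are present in G. Then P[X_H = 1] = p^{4} = (1/8)^{4} = 1/4096.
By linearity: E[X] = Σ_H E[X_H] = 105 · p^{4} = 105 · 1/4096 = 105/4096.
Numerically: E[X] ≈ 0.0256348.

E[X] = 105 · (1/8)^{4} = 105/4096 ≈ 0.0256348.


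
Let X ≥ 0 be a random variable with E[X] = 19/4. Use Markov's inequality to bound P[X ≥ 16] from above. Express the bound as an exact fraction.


μ = E[X] = 19/4, a = 16.
Markov: P[X ≥ 16] ≤ μ/a = (19/4)/16 = 19/64.
Numerically: ≈ 0.297.
(Since a = 16 > μ = 4.750, the bound 19/64 is < 1 and informative.)

P[X ≥ 16] ≤ 19/64 ≈ 0.297.


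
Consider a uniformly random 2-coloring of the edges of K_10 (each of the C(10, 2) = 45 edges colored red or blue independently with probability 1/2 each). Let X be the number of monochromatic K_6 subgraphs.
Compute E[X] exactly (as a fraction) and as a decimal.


Let X = Σ_S X_S over the C(10, 6) = 210 subsets S of size 6, where X_S = 1 if the K_6 on S is monochromatic.
For a fixed S, the K_6 on S has C(6, 2) = 15 edges. P[all 15 edges red] = (1/2)^15, and likewise for blue, so P[monochromatic] = 2·(1/2)^15 = 2^{1 − 15} = 1/16384.
By linearity of expectation: E[X] = C(10, 6) · 2^{1 − 15} = 210 · 1/16384 = 105/8192.
Numerically: E[X] ≈ 0.013.

E[X] = C(10,6)·2^(1−C(6,2)) = 105/8192 ≈ 0.013.


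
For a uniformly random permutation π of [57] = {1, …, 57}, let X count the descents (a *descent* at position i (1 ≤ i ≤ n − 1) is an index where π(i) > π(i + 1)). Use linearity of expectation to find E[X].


Write X = Σ X_I over i = 1, …, 56, with X_I the indicator of one descent.
There are 56 indicators.
For each fixed i, the pair (π(i), π(i+1)) is a uniformly random ordered pair of distinct values from {1, …, 57}; by symmetry P[π(i) > π(i+1)] = 1/2.
By linearity: E[X] = 56 · (1/2) = (57 − 1) · (1/2) = 28 ≈ 28.0000.

E[X] = 28 = 28.0000.


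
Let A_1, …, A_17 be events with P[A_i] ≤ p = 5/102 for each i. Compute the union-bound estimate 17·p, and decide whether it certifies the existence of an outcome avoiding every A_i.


Union bound: P[∪_{i=1}^{17} A_i] ≤ Σ_i P[A_i] ≤ 17·p = 17·(5/102) = 5/6.
Numerically: 5/6 ≈ 0.83333.
Is 5/6 < 1? YES.
Since P[∪ A_i] ≤ 5/6 < 1, the complement has P[∩ A_i^c] ≥ 1 − 5/6 = 1/6 > 0, so some outcome avoids every A_i.

17·p = 5/6 ≈ 0.83333; existence CERTIFIED by the union bound.


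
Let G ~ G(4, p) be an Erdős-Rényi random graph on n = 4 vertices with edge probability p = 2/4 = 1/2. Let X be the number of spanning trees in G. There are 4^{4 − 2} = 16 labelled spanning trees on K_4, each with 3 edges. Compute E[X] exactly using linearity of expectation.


K_4 has 4^{4 − 2} = 16 labelled spanning trees.
For each such spanning tree H, let X_H = 1 if all 3 edges of H are present in G. Then P[X_H = 1] = p^{3} = (1/2)^{3} = 1/8.
By linearity: E[X] = Σ_H E[X_H] = 16 · p^{3} = 16 · 1/8 = 2.
Numerically: E[X] ≈ 2.

E[X] = 16 · (1/2)^{3} = 2 ≈ 2.


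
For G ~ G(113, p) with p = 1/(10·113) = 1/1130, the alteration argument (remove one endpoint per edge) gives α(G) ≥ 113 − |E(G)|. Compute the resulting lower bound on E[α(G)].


E[|E(G)|] = C(113, 2)·p = 6328 · (1/1130) = 28/5.
E[α(G)] ≥ n − E[|E(G)|] = 113 − 28/5 = 537/5.
Numerically: ≈ 107.40000.
(This is only a lower bound; the true E[α(G)] may be larger.)

E[α(G)] ≥ 537/5 ≈ 107.40000.


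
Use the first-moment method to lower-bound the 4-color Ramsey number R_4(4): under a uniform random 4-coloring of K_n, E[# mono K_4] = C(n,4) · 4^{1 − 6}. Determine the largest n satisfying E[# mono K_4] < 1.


We need C(n, 4) · 4^{1 − 6} < 1, i.e. C(n, 4) < 4^{6 − 1} = 1024.
Check values of n near the boundary:
  n = 11: C(11, 4) = 330; 330 < 1024? YES
  n = 12: C(12, 4) = 495; 495 < 1024? YES
  n = 13: C(13, 4) = 715; 715 < 1024? YES
  n = 14: C(14, 4) = 1001; 1001 < 1024? YES
  n = 15: C(15, 4) = 1365; 1365 < 1024? NO
The largest n with C(n, 4) < 1024 is n = 14 (where E[X] = 1001/1024 ≈ 0.977539). Hence R_4(4) > 14, i.e. R_4(4) ≥ 15.

Largest n = 14; hence R_4(4) > 14.


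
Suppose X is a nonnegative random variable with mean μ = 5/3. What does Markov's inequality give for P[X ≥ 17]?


μ = E[X] = 5/3, a = 17.
Markov: P[X ≥ 17] ≤ μ/a = (5/3)/17 = 5/51.
Numerically: ≈ 0.098.
(Since a = 17 > μ = 1.667, the bound 5/51 is < 1 and informative.)

P[X ≥ 17] ≤ 5/51 ≈ 0.098.


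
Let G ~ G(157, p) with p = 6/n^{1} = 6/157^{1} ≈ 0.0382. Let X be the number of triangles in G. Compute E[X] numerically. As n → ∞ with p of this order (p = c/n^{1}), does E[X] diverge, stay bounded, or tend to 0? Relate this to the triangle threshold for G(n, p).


Number of potential triangles: C(157, 3) = 632710.
Each occurs with probability p³ ≈ (0.0382)³ ≈ 5.58155e-05.
By linearity: E[X] = C(157, 3)·p³ ≈ 632710 · 5.58155e-05 ≈ 35.315.
Here α = 1, so p = 6/n is exactly at the triangle threshold p ~ 1/n. Asymptotically E[X] → c³/6 = 6³/6 = 36 ≈ 36.000, a bounded constant. In this regime the triangle count is asymptotically Poisson(c³/6).

E[X] ≈ 35.315; in regime p = Θ(1/n^{1}) E[X] stays bounded (at the triangle threshold p ~ 1/n).


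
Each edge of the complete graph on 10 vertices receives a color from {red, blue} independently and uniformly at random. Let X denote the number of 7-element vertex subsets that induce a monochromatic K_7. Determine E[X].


Let X = Σ_S X_S over the C(10, 7) = 120 subsets S of size 7, where X_S = 1 if the K_7 on S is monochromatic.
For a fixed S, the K_7 on S has C(7, 2) = 21 edges. P[all 21 edges red] = (1/2)^21, and likewise for blue, so P[monochromatic] = 2·(1/2)^21 = 2^{1 − 21} = 1/1048576.
By linearity: E[X] = C(10, 7) · 2^{1 − 21} = 120 · 1/1048576 = 15/131072.
Numerically: E[X] ≈ 0.000.

E[X] = C(10,7)·2^(1−C(7,2)) = 15/131072 ≈ 0.000.


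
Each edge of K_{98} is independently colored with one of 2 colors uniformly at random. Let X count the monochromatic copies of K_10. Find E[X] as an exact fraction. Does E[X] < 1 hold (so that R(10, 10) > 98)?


E[X] = C(98, 10) · 2^{1 − 45} = 14005614014756 · 2^{−44} = 14005614014756/17592186044416.
As a reduced fraction: E[X] = 3501403503689/4398046511104 ≈ 0.796.
Is E[X] < 1? YES.
Since E[X] < 1, there exists a 2-coloring of K_{98} with no monochromatic K_10; hence R(10, 10) > 98.

E[X] = 3501403503689/4398046511104 ≈ 0.796; E[X] < 1, so R(10, 10) > 98.


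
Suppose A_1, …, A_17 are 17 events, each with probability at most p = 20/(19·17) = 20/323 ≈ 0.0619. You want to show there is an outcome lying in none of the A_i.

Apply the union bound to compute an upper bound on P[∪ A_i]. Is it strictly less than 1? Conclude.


Union bound: P[∪_{i=1}^{17} A_i] ≤ Σ_i P[A_i] ≤ 17·p = 17·(20/323) = 20/19.
Numerically: 20/19 ≈ 1.0526.
Is 20/19 < 1? NO.
Since the bound 20/19 is ≥ 1, the union bound is uninformative here; it does NOT by itself certify existence.

17·p = 20/19 ≈ 1.0526; existence NOT certified by the union bound.


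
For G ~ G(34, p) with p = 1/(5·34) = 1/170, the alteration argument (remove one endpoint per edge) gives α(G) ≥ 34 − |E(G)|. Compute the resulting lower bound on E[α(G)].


E[|E(G)|] = C(34, 2)·p = 561 · (1/170) = 33/10.
E[α(G)] ≥ n − E[|E(G)|] = 34 − 33/10 = 307/10.
Numerically: ≈ 30.70000.
(This is only a lower bound; the true E[α(G)] may be larger.)

E[α(G)] ≥ 307/10 ≈ 30.70000.


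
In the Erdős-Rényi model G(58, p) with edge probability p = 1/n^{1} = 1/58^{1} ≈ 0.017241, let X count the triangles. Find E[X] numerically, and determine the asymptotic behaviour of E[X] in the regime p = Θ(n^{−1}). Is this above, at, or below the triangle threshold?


Number of potential triangles: C(58, 3) = 30856.
Each occurs with probability p³ ≈ (0.017241)³ ≈ 5.1252614e-06.
By linearity: E[X] = C(58, 3)·p³ ≈ 30856 · 5.1252614e-06 ≈ 0.15815.
Here α = 1, so p = 1/n is exactly at the triangle threshold p ~ 1/n. Asymptotically E[X] → c³/6 = 1³/6 = 1/6 ≈ 0.16667, a bounded constant. In this regime the triangle count is asymptotically Poisson(c³/6).

E[X] ≈ 0.15815; in regime p = Θ(1/n^{1}) E[X] stays bounded (at the triangle threshold p ~ 1/n).


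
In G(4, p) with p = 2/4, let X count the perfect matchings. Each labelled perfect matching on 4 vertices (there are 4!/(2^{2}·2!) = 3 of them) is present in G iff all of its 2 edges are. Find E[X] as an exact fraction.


K_4 has 4!/(2^{2}·2!) = 3 labelled perfect matchings.
For each such perfect matching H, let X_H = 1 if all 2 edges of H are present in G. Then P[X_H = 1] = p^{2} = (1/2)^{2} = 1/4.
Summing the indicators: E[X] = Σ_H E[X_H] = 3 · p^{2} = 3 · 1/4 = 3/4.
Numerically: E[X] ≈ 0.75.

E[X] = 3 · (1/2)^{2} = 3/4 ≈ 0.75.


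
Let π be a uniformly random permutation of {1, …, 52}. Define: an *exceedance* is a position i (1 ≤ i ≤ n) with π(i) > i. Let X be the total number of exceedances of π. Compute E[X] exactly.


Write X = Σ_{i=1}^{52} X_i, where X_i = 1_{π(i) > i}.
For each fixed i, π(i) is uniform over {1, …, 52} (marginal of a uniform permutation), so P[π(i) > i] = (n − i)/n. Summing: Σ_{i=1}^{52} (n − i)/n = (0 + 1 + … + 51)/52 = 52(52 − 1)/(2·52) = (52 − 1)/2.
Hence E[X] = Σ_{i=1}^{52} (52 − i)/52 = 51/2 ≈ 25.500.

E[X] = 51/2 = 25.500.


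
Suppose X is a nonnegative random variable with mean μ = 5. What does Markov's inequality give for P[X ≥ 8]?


μ = E[X] = 5, a = 8.
Markov: P[X ≥ 8] ≤ μ/a = (5)/8 = 5/8.
Numerically: ≈ 0.625000.
(Since a = 8 > μ = 5.000000, the bound 5/8 is < 1 and informative.)

P[X ≥ 8] ≤ 5/8 ≈ 0.625000.


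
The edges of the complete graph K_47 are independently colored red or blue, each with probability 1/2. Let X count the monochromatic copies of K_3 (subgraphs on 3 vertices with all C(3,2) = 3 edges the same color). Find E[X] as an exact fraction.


Let X = Σ_S X_S over the C(47, 3) = 16215 subsets S of size 3, where X_S = 1 if the K_3 on S is monochromatic.
For a fixed S, the K_3 on S has C(3, 2) = 3 edges. P[all 3 edges red] = (1/2)^3, and likewise for blue, so P[monochromatic] = 2·(1/2)^3 = 2^{1 − 3} = 1/4.
By linearity of expectation: E[X] = C(47, 3) · 2^{1 − 3} = 16215 · 1/4 = 16215/4.
Numerically: E[X] ≈ 4053.7500.

E[X] = C(47,3)·2^(1−C(3,2)) = 16215/4 ≈ 4053.7500.


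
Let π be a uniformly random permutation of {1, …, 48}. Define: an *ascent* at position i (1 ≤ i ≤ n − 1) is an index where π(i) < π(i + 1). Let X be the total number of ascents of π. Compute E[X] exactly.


Write X = Σ X_I over i = 1, …, 47, with X_I the indicator of one ascent.
There are 47 indicators.
For each fixed i, the pair (π(i), π(i+1)) is a uniformly random ordered pair of distinct values from {1, …, 48}; by symmetry P[π(i) < π(i+1)] = 1/2.
By linearity: E[X] = 47 · (1/2) = (48 − 1) · (1/2) = 47/2 ≈ 23.50000.

E[X] = 47/2 = 23.50000.


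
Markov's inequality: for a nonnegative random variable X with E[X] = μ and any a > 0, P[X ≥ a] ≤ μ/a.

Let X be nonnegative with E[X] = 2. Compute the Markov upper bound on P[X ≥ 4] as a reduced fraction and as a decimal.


μ = E[X] = 2, a = 4.
Markov: P[X ≥ 4] ≤ μ/a = (2)/4 = 1/2.
Numerically: ≈ 0.50000.
(Since a = 4 > μ = 2.00000, the bound 1/2 is < 1 and informative.)

P[X ≥ 4] ≤ 1/2 ≈ 0.50000.


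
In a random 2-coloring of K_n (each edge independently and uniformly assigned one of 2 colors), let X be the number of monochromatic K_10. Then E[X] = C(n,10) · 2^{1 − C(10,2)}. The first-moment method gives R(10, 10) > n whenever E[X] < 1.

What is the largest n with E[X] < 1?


We need C(n, 10) · 2^{1 − 45} < 1, i.e. C(n, 10) < 2^{45 − 1} = 17592186044416.
Check values of n near the boundary:
  n = 98: C(98, 10) = 14005614014756; 14005614014756 < 17592186044416? YES
  n = 99: C(99, 10) = 15579278510796; 15579278510796 < 17592186044416? YES
  n = 100: C(100, 10) = 17310309456440; 17310309456440 < 17592186044416? YES
  n = 101: C(101, 10) = 19212541264840; 19212541264840 < 17592186044416? NO
  n = 102: C(102, 10) = 21300860967540; 21300860967540 < 17592186044416? NO
  n = 103: C(103, 10) = 23591276125340; 23591276125340 < 17592186044416? NO
The largest n with C(n, 10) < 17592186044416 is n = 100 (where E[X] = 2163788682055/2199023255552 ≈ 0.984). Hence R(10, 10) > 100, i.e. R(10, 10) ≥ 101.

Largest n = 100; hence R(10, 10) > 100.


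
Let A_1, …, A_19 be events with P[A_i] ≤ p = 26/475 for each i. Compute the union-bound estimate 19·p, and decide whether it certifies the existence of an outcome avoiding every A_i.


Union bound: P[∪_{i=1}^{19} A_i] ≤ Σ_i P[A_i] ≤ 19·p = 19·(26/475) = 26/25.
Numerically: 26/25 ≈ 1.0400.
Is 26/25 < 1? NO.
Since the bound 26/25 is ≥ 1, the union bound is uninformative here; it does NOT by itself certify existence.

19·p = 26/25 ≈ 1.0400; existence NOT certified by the union bound.


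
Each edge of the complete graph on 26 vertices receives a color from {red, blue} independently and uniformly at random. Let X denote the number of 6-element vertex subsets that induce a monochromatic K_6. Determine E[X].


Let X = Σ_S X_S over the C(26, 6) = 230230 subsets S of size 6, where X_S = 1 if the K_6 on S is monochromatic.
For a fixed S, the K_6 on S has C(6, 2) = 15 edges. P[all 15 edges red] = (1/2)^15, and likewise for blue, so P[monochromatic] = 2·(1/2)^15 = 2^{1 − 15} = 1/16384.
By linearity: E[X] = C(26, 6) · 2^{1 − 15} = 230230 · 1/16384 = 115115/8192.
Numerically: E[X] ≈ 14.052124.

E[X] = C(26,6)·2^(1−C(6,2)) = 115115/8192 ≈ 14.052124.


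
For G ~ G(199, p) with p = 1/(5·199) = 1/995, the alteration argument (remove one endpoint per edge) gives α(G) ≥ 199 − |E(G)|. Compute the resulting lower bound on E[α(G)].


E[|E(G)|] = C(199, 2)·p = 19701 · (1/995) = 99/5.
E[α(G)] ≥ n − E[|E(G)|] = 199 − 99/5 = 896/5.
Numerically: ≈ 179.2000.
(This is only a lower bound; the true E[α(G)] may be larger.)

E[α(G)] ≥ 896/5 ≈ 179.2000.


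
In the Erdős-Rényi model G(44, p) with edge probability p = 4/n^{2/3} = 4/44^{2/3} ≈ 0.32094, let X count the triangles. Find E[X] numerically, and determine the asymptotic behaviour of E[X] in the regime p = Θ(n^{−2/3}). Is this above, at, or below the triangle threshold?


Number of potential triangles: C(44, 3) = 13244.
Each occurs with probability p³ ≈ (0.32094)³ ≈ 3.3057851e-02.
By linearity: E[X] = C(44, 3)·p³ ≈ 13244 · 3.3057851e-02 ≈ 437.81818.
Since α = 2/3 < 1, p = c/n^{2/3} ≫ 1/n is above the triangle threshold p ~ 1/n. Asymptotically E[X] ~ (c³/6)·n^{3(1−α)} = (4³/6)·n^{1} → ∞; triangles are abundant w.h.p.

E[X] ≈ 437.81818; in regime p = Θ(1/n^{2/3}) E[X] diverges (above the triangle threshold p ~ 1/n).


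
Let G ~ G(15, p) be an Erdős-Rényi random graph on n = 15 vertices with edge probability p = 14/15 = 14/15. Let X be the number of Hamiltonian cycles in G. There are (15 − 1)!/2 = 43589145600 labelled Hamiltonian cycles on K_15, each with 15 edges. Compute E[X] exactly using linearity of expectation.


K_15 has (15 − 1)!/2 = 43589145600 labelled Hamiltonian cycles.
For each such Hamiltonian cycle H, let X_H = 1 if all 15 edges of H are present in G. Then P[X_H = 1] = p^{15} = (14/15)^{15} = 155568095557812224/437893890380859375.
By linearity: E[X] = Σ_H E[X_H] = 43589145600 · p^{15} = 43589145600 · 155568095557812224/437893890380859375 = 1116227221067356419653632/72081298828125.
Numerically: E[X] ≈ 1.5486e+10.

E[X] = 43589145600 · (14/15)^{15} = 1116227221067356419653632/72081298828125 ≈ 1.5486e+10.


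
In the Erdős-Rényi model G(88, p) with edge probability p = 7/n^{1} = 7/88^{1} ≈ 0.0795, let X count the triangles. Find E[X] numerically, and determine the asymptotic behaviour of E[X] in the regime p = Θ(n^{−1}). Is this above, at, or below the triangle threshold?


Number of potential triangles: C(88, 3) = 109736.
Each occurs with probability p³ ≈ (0.0795)³ ≈ 5.03322e-04.
By linearity: E[X] = C(88, 3)·p³ ≈ 109736 · 5.03322e-04 ≈ 55.233.
Here α = 1, so p = 7/n is exactly at the triangle threshold p ~ 1/n. Asymptotically E[X] → c³/6 = 7³/6 = 343/6 ≈ 57.167, a bounded constant. In this regime the triangle count is asymptotically Poisson(c³/6).

E[X] ≈ 55.233; in regime p = Θ(1/n^{1}) E[X] stays bounded (at the triangle threshold p ~ 1/n).


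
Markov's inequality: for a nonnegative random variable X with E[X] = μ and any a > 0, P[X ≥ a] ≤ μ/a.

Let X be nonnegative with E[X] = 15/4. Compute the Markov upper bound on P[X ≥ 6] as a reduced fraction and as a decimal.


μ = E[X] = 15/4, a = 6.
Markov: P[X ≥ 6] ≤ μ/a = (15/4)/6 = 5/8.
Numerically: ≈ 0.625.
(Since a = 6 > μ = 3.750, the bound 5/8 is < 1 and informative.)

P[X ≥ 6] ≤ 5/8 ≈ 0.625.


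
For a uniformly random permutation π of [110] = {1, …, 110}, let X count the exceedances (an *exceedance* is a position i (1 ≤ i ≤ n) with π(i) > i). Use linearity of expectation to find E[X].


Write X = Σ_{i=1}^{110} X_i, where X_i = 1_{π(i) > i}.
For each fixed i, π(i) is uniform over {1, …, 110} (marginal of a uniform permutation), so P[π(i) > i] = (n − i)/n. Summing: Σ_{i=1}^{110} (n − i)/n = (0 + 1 + … + 109)/110 = 110(110 − 1)/(2·110) = (110 − 1)/2.
Hence E[X] = Σ_{i=1}^{110} (110 − i)/110 = 109/2 ≈ 54.5000.

E[X] = 109/2 = 54.5000.


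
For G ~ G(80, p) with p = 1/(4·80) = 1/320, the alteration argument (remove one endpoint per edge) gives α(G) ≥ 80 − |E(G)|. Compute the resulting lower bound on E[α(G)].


E[|E(G)|] = C(80, 2)·p = 3160 · (1/320) = 79/8.
E[α(G)] ≥ n − E[|E(G)|] = 80 − 79/8 = 561/8.
Numerically: ≈ 70.125000.
(This is only a lower bound; the true E[α(G)] may be larger.)

E[α(G)] ≥ 561/8 ≈ 70.125000.


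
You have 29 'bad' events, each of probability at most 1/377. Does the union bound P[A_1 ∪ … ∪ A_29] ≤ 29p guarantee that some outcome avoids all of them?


Union bound: P[∪_{i=1}^{29} A_i] ≤ Σ_i P[A_i] ≤ 29·p = 29·(1/377) = 1/13.
Numerically: 1/13 ≈ 0.0769.
Is 1/13 < 1? YES.
Since P[∪ A_i] ≤ 1/13 < 1, the complement has P[∩ A_i^c] ≥ 1 − 1/13 = 12/13 > 0, so some outcome avoids every A_i.

29·p = 1/13 ≈ 0.0769; existence CERTIFIED by the union bound.


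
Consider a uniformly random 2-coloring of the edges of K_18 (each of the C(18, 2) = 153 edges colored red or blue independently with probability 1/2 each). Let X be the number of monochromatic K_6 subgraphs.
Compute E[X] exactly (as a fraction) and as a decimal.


Let X = Σ_S X_S over the C(18, 6) = 18564 subsets S of size 6, where X_S = 1 if the K_6 on S is monochromatic.
For a fixed S, the K_6 on S has C(6, 2) = 15 edges. P[all 15 edges red] = (1/2)^15, and likewise for blue, so P[monochromatic] = 2·(1/2)^15 = 2^{1 − 15} = 1/16384.
Summing: E[X] = C(18, 6) · 2^{1 − 15} = 18564 · 1/16384 = 4641/4096.
Numerically: E[X] ≈ 1.1331.

E[X] = C(18,6)·2^(1−C(6,2)) = 4641/4096 ≈ 1.1331.


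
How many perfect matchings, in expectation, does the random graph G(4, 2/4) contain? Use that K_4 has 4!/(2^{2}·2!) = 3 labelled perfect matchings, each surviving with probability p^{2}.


K_4 has 4!/(2^{2}·2!) = 3 labelled perfect matchings.
For each such perfect matching H, let X_H = 1 if all 2 edges of H are present in G. Then P[X_H = 1] = p^{2} = (1/2)^{2} = 1/4.
By linearity of expectation: E[X] = Σ_H E[X_H] = 3 · p^{2} = 3 · 1/4 = 3/4.
Numerically: E[X] ≈ 0.75.

E[X] = 3 · (1/2)^{2} = 3/4 ≈ 0.75.


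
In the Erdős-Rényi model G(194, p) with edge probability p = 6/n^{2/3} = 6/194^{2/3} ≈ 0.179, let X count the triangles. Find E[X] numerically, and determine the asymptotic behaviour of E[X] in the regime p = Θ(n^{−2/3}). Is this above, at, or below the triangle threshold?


Number of potential triangles: C(194, 3) = 1198144.
Each occurs with probability p³ ≈ (0.179)³ ≈ 5.739186e-03.
By linearity: E[X] = C(194, 3)·p³ ≈ 1198144 · 5.739186e-03 ≈ 6876.3711.
Since α = 2/3 < 1, p = c/n^{2/3} ≫ 1/n is above the triangle threshold p ~ 1/n. Asymptotically E[X] ~ (c³/6)·n^{3(1−α)} = (6³/6)·n^{1} → ∞; triangles are abundant w.h.p.

E[X] ≈ 6876.3711; in regime p = Θ(1/n^{2/3}) E[X] diverges (above the triangle threshold p ~ 1/n).


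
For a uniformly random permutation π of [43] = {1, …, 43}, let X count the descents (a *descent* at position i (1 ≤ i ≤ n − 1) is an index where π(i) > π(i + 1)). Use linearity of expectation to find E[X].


Write X = Σ X_I over i = 1, …, 42, with X_I the indicator of one descent.
There are 42 indicators.
For each fixed i, the pair (π(i), π(i+1)) is a uniformly random ordered pair of distinct values from {1, …, 43}; by symmetry P[π(i) > π(i+1)] = 1/2.
By linearity: E[X] = 42 · (1/2) = (43 − 1) · (1/2) = 21 ≈ 21.00000.

E[X] = 21 = 21.00000.


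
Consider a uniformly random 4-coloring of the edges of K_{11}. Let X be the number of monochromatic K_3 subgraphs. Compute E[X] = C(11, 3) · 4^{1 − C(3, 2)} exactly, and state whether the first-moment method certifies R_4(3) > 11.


E[X] = C(11, 3) · 4^{1 − 3} = 165 · 4^{−2} = 165/16.
As a reduced fraction: E[X] = 165/16 ≈ 10.312.
Is E[X] < 1? NO.
Since E[X] ≥ 1, the first-moment bound is inconclusive at n = 11; it does NOT by itself certify R_4(3) > 11.

E[X] = 165/16 ≈ 10.312; E[X] ≥ 1; first-moment method inconclusive here.


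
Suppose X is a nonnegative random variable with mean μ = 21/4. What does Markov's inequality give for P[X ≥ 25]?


μ = E[X] = 21/4, a = 25.
Markov: P[X ≥ 25] ≤ μ/a = (21/4)/25 = 21/100.
Numerically: ≈ 0.210000.
(Since a = 25 > μ = 5.250000, the bound 21/100 is < 1 and informative.)

P[X ≥ 25] ≤ 21/100 ≈ 0.210000.


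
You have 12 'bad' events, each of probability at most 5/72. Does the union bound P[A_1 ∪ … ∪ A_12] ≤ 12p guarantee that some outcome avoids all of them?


Union bound: P[∪_{i=1}^{12} A_i] ≤ Σ_i P[A_i] ≤ 12·p = 12·(5/72) = 5/6.
Numerically: 5/6 ≈ 0.83333.
Is 5/6 < 1? YES.
Since P[∪ A_i] ≤ 5/6 < 1, the complement has P[∩ A_i^c] ≥ 1 − 5/6 = 1/6 > 0, so some outcome avoids every A_i.

12·p = 5/6 ≈ 0.83333; existence CERTIFIED by the union bound.


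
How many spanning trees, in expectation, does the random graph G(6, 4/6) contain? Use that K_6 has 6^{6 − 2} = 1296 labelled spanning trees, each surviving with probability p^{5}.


K_6 has 6^{6 − 2} = 1296 labelled spanning trees.
For each such spanning tree H, let X_H = 1 if all 5 edges of H are present in G. Then P[X_H = 1] = p^{5} = (2/3)^{5} = 32/243.
By linearity: E[X] = Σ_H E[X_H] = 1296 · p^{5} = 1296 · 32/243 = 512/3.
Numerically: E[X] ≈ 170.67.

E[X] = 1296 · (2/3)^{5} = 512/3 ≈ 170.67.


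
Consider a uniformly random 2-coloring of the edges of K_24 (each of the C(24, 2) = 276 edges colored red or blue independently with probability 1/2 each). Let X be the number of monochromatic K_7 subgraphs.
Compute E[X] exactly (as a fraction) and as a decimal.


Let X = Σ_S X_S over the C(24, 7) = 346104 subsets S of size 7, where X_S = 1 if the K_7 on S is monochromatic.
For a fixed S, the K_7 on S has C(7, 2) = 21 edges. P[all 21 edges red] = (1/2)^21, and likewise for blue, so P[monochromatic] = 2·(1/2)^21 = 2^{1 − 21} = 1/1048576.
Summing: E[X] = C(24, 7) · 2^{1 − 21} = 346104 · 1/1048576 = 43263/131072.
Numerically: E[X] ≈ 0.330.

E[X] = C(24,7)·2^(1−C(7,2)) = 43263/131072 ≈ 0.330.


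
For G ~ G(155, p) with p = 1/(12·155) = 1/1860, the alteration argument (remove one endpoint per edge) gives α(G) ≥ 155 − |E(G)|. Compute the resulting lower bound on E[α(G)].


E[|E(G)|] = C(155, 2)·p = 11935 · (1/1860) = 77/12.
E[α(G)] ≥ n − E[|E(G)|] = 155 − 77/12 = 1783/12.
Numerically: ≈ 148.58333.
(This is only a lower bound; the true E[α(G)] may be larger.)

E[α(G)] ≥ 1783/12 ≈ 148.58333.


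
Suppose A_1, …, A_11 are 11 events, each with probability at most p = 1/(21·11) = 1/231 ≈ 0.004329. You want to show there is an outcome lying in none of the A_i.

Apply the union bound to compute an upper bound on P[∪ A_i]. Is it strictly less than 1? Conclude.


Union bound: P[∪_{i=1}^{11} A_i] ≤ Σ_i P[A_i] ≤ 11·p = 11·(1/231) = 1/21.
Numerically: 1/21 ≈ 0.047619.
Is 1/21 < 1? YES.
Since P[∪ A_i] ≤ 1/21 < 1, the complement has P[∩ A_i^c] ≥ 1 − 1/21 = 20/21 > 0, so some outcome avoids every A_i.

11·p = 1/21 ≈ 0.047619; existence CERTIFIED by the union bound.


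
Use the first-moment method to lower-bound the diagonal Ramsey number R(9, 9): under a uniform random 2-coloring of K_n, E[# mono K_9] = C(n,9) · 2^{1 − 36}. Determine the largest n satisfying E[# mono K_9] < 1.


We need C(n, 9) · 2^{1 − 36} < 1, i.e. C(n, 9) < 2^{36 − 1} = 34359738368.
Check values of n near the boundary:
  n = 59: C(59, 9) = 12565671261; 12565671261 < 34359738368? YES
  n = 60: C(60, 9) = 14783142660; 14783142660 < 34359738368? YES
  n = 61: C(61, 9) = 17341763505; 17341763505 < 34359738368? YES
  n = 62: C(62, 9) = 20286591270; 20286591270 < 34359738368? YES
  n = 63: C(63, 9) = 23667689815; 23667689815 < 34359738368? YES
  n = 64: C(64, 9) = 27540584512; 27540584512 < 34359738368? YES
  n = 65: C(65, 9) = 31966749880; 31966749880 < 34359738368? YES
  n = 66: C(66, 9) = 37014131440; 37014131440 < 34359738368? NO
  n = 67: C(67, 9) = 42757703560; 42757703560 < 34359738368? NO
The largest n with C(n, 9) < 34359738368 is n = 65 (where E[X] = 3995843735/4294967296 ≈ 0.930). Hence R(9, 9) > 65, i.e. R(9, 9) ≥ 66.

Largest n = 65; hence R(9, 9) > 65.


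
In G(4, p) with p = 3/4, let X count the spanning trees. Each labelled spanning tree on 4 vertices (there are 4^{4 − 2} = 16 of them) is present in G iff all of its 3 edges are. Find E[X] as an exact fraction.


K_4 has 4^{4 − 2} = 16 labelled spanning trees.
For each such spanning tree H, let X_H = 1 if all 3 edges of H are present in G. Then P[X_H = 1] = p^{3} = (3/4)^{3} = 27/64.
By linearity of expectation: E[X] = Σ_H E[X_H] = 16 · p^{3} = 16 · 27/64 = 27/4.
Numerically: E[X] ≈ 6.75.

E[X] = 16 · (3/4)^{3} = 27/4 ≈ 6.75.


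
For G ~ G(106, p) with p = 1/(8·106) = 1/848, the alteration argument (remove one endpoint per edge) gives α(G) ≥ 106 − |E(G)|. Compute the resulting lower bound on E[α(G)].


E[|E(G)|] = C(106, 2)·p = 5565 · (1/848) = 105/16.
E[α(G)] ≥ n − E[|E(G)|] = 106 − 105/16 = 1591/16.
Numerically: ≈ 99.4375.
(This is only a lower bound; the true E[α(G)] may be larger.)

E[α(G)] ≥ 1591/16 ≈ 99.4375.


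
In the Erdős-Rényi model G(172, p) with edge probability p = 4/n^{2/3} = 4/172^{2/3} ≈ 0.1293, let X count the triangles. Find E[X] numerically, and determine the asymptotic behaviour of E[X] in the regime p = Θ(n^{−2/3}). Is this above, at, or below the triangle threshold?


Number of potential triangles: C(172, 3) = 833340.
Each occurs with probability p³ ≈ (0.1293)³ ≈ 2.163332e-03.
By linearity: E[X] = C(172, 3)·p³ ≈ 833340 · 2.163332e-03 ≈ 1802.7907.
Since α = 2/3 < 1, p = c/n^{2/3} ≫ 1/n is above the triangle threshold p ~ 1/n. Asymptotically E[X] ~ (c³/6)·n^{3(1−α)} = (4³/6)·n^{1} → ∞; triangles are abundant w.h.p.

E[X] ≈ 1802.7907; in regime p = Θ(1/n^{2/3}) E[X] diverges (above the triangle threshold p ~ 1/n).


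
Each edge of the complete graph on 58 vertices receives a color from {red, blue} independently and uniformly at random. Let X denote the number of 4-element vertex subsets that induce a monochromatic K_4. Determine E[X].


Let X = Σ_S X_S over the C(58, 4) = 424270 subsets S of size 4, where X_S = 1 if the K_4 on S is monochromatic.
For a fixed S, the K_4 on S has C(4, 2) = 6 edges. P[all 6 edges red] = (1/2)^6, and likewise for blue, so P[monochromatic] = 2·(1/2)^6 = 2^{1 − 6} = 1/32.
Summing: E[X] = C(58, 4) · 2^{1 − 6} = 424270 · 1/32 = 212135/16.
Numerically: E[X] ≈ 13258.4375.

E[X] = C(58,4)·2^(1−C(4,2)) = 212135/16 ≈ 13258.4375.


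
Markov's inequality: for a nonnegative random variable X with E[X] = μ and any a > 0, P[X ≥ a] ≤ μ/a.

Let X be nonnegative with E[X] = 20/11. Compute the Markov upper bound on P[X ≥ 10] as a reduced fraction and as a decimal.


μ = E[X] = 20/11, a = 10.
Markov: P[X ≥ 10] ≤ μ/a = (20/11)/10 = 2/11.
Numerically: ≈ 0.181818.
(Since a = 10 > μ = 1.818182, the bound 2/11 is < 1 and informative.)

P[X ≥ 10] ≤ 2/11 ≈ 0.181818.


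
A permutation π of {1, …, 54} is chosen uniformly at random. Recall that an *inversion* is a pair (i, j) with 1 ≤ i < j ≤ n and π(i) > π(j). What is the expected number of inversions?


Write X = Σ X_I over the C(54, 2) = 1431 pairs i < j, with X_I the indicator of one inversion.
There are 1431 indicators.
For each fixed pair i < j, the values π(i) and π(j) are two distinct elements of {1, …, 54} in uniformly random order; by symmetry P[π(i) > π(j)] = 1/2.
By linearity: E[X] = 1431 · (1/2) = C(54, 2) · (1/2) = 1431/2 = 1431/2 ≈ 715.5000.

E[X] = 1431/2 = 715.5000.


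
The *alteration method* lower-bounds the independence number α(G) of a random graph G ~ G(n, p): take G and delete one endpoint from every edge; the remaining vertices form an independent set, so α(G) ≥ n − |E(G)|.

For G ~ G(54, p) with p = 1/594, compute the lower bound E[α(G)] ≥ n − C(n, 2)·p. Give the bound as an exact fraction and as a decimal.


E[|E(G)|] = C(54, 2)·p = 1431 · (1/594) = 53/22.
E[α(G)] ≥ n − E[|E(G)|] = 54 − 53/22 = 1135/22.
Numerically: ≈ 51.59091.
(This is only a lower bound; the true E[α(G)] may be larger.)

E[α(G)] ≥ 1135/22 ≈ 51.59091.


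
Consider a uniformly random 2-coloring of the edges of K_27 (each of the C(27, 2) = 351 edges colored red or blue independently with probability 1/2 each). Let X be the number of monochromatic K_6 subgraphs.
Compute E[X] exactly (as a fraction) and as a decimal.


Let X = Σ_S X_S over the C(27, 6) = 296010 subsets S of size 6, where X_S = 1 if the K_6 on S is monochromatic.
For a fixed S, the K_6 on S has C(6, 2) = 15 edges. P[all 15 edges red] = (1/2)^15, and likewise for blue, so P[monochromatic] = 2·(1/2)^15 = 2^{1 − 15} = 1/16384.
By linearity of expectation: E[X] = C(27, 6) · 2^{1 − 15} = 296010 · 1/16384 = 148005/8192.
Numerically: E[X] ≈ 18.06702.

E[X] = C(27,6)·2^(1−C(6,2)) = 148005/8192 ≈ 18.06702.


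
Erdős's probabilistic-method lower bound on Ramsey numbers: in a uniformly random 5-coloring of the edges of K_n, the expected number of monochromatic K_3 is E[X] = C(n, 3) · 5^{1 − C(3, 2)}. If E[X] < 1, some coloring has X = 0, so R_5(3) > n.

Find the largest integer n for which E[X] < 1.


We need C(n, 3) · 5^{1 − 3} < 1, i.e. C(n, 3) < 5^{3 − 1} = 25.
Check values of n near the boundary:
  n = 4: C(4, 3) = 4; 4 < 25? YES
  n = 5: C(5, 3) = 10; 10 < 25? YES
  n = 6: C(6, 3) = 20; 20 < 25? YES
  n = 7: C(7, 3) = 35; 35 < 25? NO
  n = 8: C(8, 3) = 56; 56 < 25? NO
  n = 9: C(9, 3) = 84; 84 < 25? NO
The largest n with C(n, 3) < 25 is n = 6 (where E[X] = 4/5 ≈ 0.8000000). Hence R_5(3) > 6, i.e. R_5(3) ≥ 7.

Largest n = 6; hence R_5(3) > 6.


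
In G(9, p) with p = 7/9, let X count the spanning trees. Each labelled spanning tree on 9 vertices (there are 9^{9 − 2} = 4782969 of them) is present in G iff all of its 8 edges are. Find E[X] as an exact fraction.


K_9 has 9^{9 − 2} = 4782969 labelled spanning trees.
For each such spanning tree H, let X_H = 1 if all 8 edges of H are present in G. Then P[X_H = 1] = p^{8} = (7/9)^{8} = 5764801/43046721.
Summing the indicators: E[X] = Σ_H E[X_H] = 4782969 · p^{8} = 4782969 · 5764801/43046721 = 5764801/9.
Numerically: E[X] ≈ 6.405e+05.

E[X] = 4782969 · (7/9)^{8} = 5764801/9 ≈ 6.405e+05.


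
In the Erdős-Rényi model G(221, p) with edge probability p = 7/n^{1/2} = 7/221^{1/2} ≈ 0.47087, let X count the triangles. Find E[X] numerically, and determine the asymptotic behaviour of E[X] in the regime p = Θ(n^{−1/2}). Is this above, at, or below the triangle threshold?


Number of potential triangles: C(221, 3) = 1774630.
Each occurs with probability p³ ≈ (0.47087)³ ≈ 1.0440125e-01.
By linearity: E[X] = C(221, 3)·p³ ≈ 1774630 · 1.0440125e-01 ≈ 185273.59498.
Since α = 1/2 < 1, p = c/n^{1/2} ≫ 1/n is above the triangle threshold p ~ 1/n. Asymptotically E[X] ~ (c³/6)·n^{3(1−α)} = (7³/6)·n^{1.5} → ∞; triangles are abundant w.h.p.

E[X] ≈ 185273.59498; in regime p = Θ(1/n^{1/2}) E[X] diverges (above the triangle threshold p ~ 1/n).
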